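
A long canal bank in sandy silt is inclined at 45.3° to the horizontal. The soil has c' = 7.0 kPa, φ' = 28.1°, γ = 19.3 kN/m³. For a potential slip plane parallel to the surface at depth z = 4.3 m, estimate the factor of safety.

For an infinite slope with a slip plane parallel to the surface (no pore pressure): FS = [c' + γz cos²β tanφ'] / [γz sinβ cosβ].
γz = 19.3·4.3 = 82.99 kN/m²
Numerator = 7.0 + 82.99·cos²45.3°·tan28.1° = 7.0 + 82.99·0.4948·0.5340 = 28.924 kPa
Denominator = 82.99·sin45.3°·cos45.3° = 82.99·0.7108·0.7034 = 41.493 kPa
FS = 28.924 / 41.493 = 0.697

FS = 0.70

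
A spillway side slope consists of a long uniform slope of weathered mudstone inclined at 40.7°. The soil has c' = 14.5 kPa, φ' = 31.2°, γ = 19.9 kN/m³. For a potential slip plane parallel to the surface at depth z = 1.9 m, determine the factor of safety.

For an infinite slope with a slip plane parallel to the surface (no pore pressure): FS = [c' + γz cos²β tanφ'] / [γz sinβ cosβ].
γz = 19.9·1.9 = 37.81 kN/m²
Numerator = 14.5 + 37.81·cos²40.7°·tan31.2° = 14.5 + 37.81·0.5748·0.6056 = 27.661 kPa
Denominator = 37.81·sin40.7°·cos40.7° = 37.81·0.6521·0.7581 = 18.692 kPa
FS = 27.661 / 18.692 = 1.480

FS = 1.48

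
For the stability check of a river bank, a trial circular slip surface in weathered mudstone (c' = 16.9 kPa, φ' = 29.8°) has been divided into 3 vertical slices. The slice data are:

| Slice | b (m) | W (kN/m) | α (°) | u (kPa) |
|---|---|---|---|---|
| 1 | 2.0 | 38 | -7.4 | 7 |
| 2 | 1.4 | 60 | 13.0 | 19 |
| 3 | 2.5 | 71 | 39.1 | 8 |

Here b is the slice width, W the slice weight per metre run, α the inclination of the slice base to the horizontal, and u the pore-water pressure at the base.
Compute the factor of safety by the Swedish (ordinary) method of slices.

Ordinary method of slices: FS = Σ[c'·Δl_i + (W_i cosα_i − u_i·Δl_i)·tanφ'] / Σ W_i sinα_i, with Δl_i = b_i / cosα_i.
Slice 1: Δl = 2.0/cos(-7.4°) = 2.017 m; N'_1 = 38·cos(-7.4°) − 7·2.017 = 23.6; c'Δl = 34.08; W sinα = -4.9
Slice 2: Δl = 1.4/cos13.0° = 1.437 m; N'_2 = 60·cos13.0° − 19·1.437 = 31.2; c'Δl = 24.28; W sinα = 13.5
Slice 3: Δl = 2.5/cos39.1° = 3.221 m; N'_3 = 71·cos39.1° − 8·3.221 = 29.3; c'Δl = 54.44; W sinα = 44.8
Σc'Δl = 112.8 kN/m; ΣN' = 84.1 kN/m; ΣW sinα = 53.4 kN/m
Resisting = 112.8 + 84.1·tan29.8° = 112.8 + 48.1 = 160.9 kN/m
FS = 160.9 / 53.4 = 3.015

FS = 3.02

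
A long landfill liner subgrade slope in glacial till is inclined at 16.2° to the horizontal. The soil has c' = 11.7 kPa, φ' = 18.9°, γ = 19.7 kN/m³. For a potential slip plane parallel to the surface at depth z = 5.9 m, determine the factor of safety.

For an infinite slope with a slip plane parallel to the surface (no pore pressure): FS = [c' + γz cos²β tanφ'] / [γz sinβ cosβ].
γz = 19.7·5.9 = 116.23 kN/m²
Numerator = 11.7 + 116.23·cos²16.2°·tan18.9° = 11.7 + 116.23·0.9222·0.3424 = 48.397 kPa
Denominator = 116.23·sin16.2°·cos16.2° = 116.23·0.2790·0.9603 = 31.140 kPa
FS = 48.397 / 31.140 = 1.554

FS = 1.55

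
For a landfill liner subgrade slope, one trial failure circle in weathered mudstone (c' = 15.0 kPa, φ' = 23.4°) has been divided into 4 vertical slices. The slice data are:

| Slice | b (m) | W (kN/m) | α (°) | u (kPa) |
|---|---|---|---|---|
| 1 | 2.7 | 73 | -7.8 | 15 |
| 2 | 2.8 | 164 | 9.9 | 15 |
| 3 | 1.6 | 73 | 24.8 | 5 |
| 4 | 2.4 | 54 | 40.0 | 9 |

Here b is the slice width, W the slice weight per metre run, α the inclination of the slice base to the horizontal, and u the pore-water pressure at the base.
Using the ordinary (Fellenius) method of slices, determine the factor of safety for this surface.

FS = 3.02

Ordinary method of slices: FS = Σ[c'·Δl_i + (W_i cosα_i − u_i·Δl_i)·tanφ'] / Σ W_i sinα_i, with Δl_i = b_i / cosα_i.
Slice 1: Δl = 2.7/cos(-7.8°) = 2.725 m; N'_1 = 73·cos(-7.8°) − 15·2.725 = 31.4; c'Δl = 40.88; W sinα = -9.9
Slice 2: Δl = 2.8/cos9.9° = 2.842 m; N'_2 = 164·cos9.9° − 15·2.842 = 118.9; c'Δl = 42.63; W sinα = 28.2
Slice 3: Δl = 1.6/cos24.8° = 1.763 m; N'_3 = 73·cos24.8° − 5·1.763 = 57.5; c'Δl = 26.44; W sinα = 30.6
Slice 4: Δl = 2.4/cos40.0° = 3.133 m; N'_4 = 54·cos40.0° − 9·3.133 = 13.2; c'Δl = 46.99; W sinα = 34.7
Σc'Δl = 156.9 kN/m; ΣN' = 221.0 kN/m; ΣW sinα = 83.6 kN/m
Resisting = 156.9 + 221.0·tan23.4° = 156.9 + 95.6 = 252.6 kN/m
FS = 252.6 / 83.6 = 3.021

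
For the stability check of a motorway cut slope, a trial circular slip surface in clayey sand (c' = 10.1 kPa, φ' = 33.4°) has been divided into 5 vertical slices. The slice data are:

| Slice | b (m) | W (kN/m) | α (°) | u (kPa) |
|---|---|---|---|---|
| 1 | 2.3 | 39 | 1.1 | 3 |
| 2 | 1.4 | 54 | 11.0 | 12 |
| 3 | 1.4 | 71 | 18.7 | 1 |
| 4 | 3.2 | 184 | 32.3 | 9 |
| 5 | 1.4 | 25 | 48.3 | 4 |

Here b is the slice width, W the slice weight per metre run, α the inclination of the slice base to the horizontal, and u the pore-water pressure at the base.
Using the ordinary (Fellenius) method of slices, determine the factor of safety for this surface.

FS = 1.89

Ordinary method of slices: FS = Σ[c'·Δl_i + (W_i cosα_i − u_i·Δl_i)·tanφ'] / Σ W_i sinα_i, with Δl_i = b_i / cosα_i.
Slice 1: Δl = 2.3/cos1.1° = 2.300 m; N'_1 = 39·cos1.1° − 3·2.300 = 32.1; c'Δl = 23.23; W sinα = 0.7
Slice 2: Δl = 1.4/cos11.0° = 1.426 m; N'_2 = 54·cos11.0° − 12·1.426 = 35.9; c'Δl = 14.40; W sinα = 10.3
Slice 3: Δl = 1.4/cos18.7° = 1.478 m; N'_3 = 71·cos18.7° − 1·1.478 = 65.8; c'Δl = 14.93; W sinα = 22.8
Slice 4: Δl = 3.2/cos32.3° = 3.786 m; N'_4 = 184·cos32.3° − 9·3.786 = 121.5; c'Δl = 38.24; W sinα = 98.3
Slice 5: Δl = 1.4/cos48.3° = 2.105 m; N'_5 = 25·cos48.3° − 4·2.105 = 8.2; c'Δl = 21.26; W sinα = 18.7
Σc'Δl = 112.1 kN/m; ΣN' = 263.4 kN/m; ΣW sinα = 150.8 kN/m
Resisting = 112.1 + 263.4·tan33.4° = 112.1 + 173.7 = 285.8 kN/m
FS = 285.8 / 150.8 = 1.895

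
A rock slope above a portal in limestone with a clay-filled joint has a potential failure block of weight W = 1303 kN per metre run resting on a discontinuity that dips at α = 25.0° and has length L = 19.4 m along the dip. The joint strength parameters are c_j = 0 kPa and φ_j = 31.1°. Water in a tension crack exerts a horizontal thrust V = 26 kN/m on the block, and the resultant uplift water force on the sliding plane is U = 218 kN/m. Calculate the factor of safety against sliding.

Resolving the block weight along and normal to the plane and applying the Mohr–Coulomb strength on the joint:
N' = W cosα − U − V sinα = 1303·cos25.0° − 218 − 26·sin25.0° = 951.9 kN/m
Driving force T = W sinα + V cosα = 1303·sin25.0° + 26·cos25.0° = 574.2 kN/m
Resisting force R = c_j·L + N'·tanφ_j = 0·19.4 + 951.9·tan31.1° = 0.0 + 574.2 = 574.2 kN/m
FS = R / T = 574.2 / 574.2 = 1.000

FS = 1.00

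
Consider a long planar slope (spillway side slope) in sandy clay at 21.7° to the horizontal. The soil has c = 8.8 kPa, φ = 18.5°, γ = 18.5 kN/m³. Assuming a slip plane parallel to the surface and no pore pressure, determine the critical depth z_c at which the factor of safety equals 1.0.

Setting FS = 1.00 in FS = [c + γz cos²β tanφ] / [γz sinβ cosβ] and solving for z:
z = c / [γ cosβ (FS·sinβ − cosβ·tanφ)]
  = 8.8 / [18.5·cos21.7°·(1.00·sin21.7° − cos21.7°·tan18.5°)]
  = 8.8 / [18.5·0.9291·(1.00·0.3697 − 0.9291·0.3346)]
  = 8.8 / 1.0118 = 8.697 m

z_c = 8.70 m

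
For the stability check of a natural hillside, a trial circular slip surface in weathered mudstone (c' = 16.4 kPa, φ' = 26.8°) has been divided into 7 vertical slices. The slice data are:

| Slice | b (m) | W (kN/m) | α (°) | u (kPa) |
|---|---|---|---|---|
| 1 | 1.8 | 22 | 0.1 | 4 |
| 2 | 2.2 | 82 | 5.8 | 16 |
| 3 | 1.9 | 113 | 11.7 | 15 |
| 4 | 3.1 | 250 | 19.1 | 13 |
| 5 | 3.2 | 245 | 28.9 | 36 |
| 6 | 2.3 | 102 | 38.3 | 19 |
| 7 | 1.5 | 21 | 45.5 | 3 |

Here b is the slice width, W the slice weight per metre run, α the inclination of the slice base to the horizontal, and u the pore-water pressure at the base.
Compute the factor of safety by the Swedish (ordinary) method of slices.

FS = 1.69

Ordinary method of slices: FS = Σ[c'·Δl_i + (W_i cosα_i − u_i·Δl_i)·tanφ'] / Σ W_i sinα_i, with Δl_i = b_i / cosα_i.
Slice 1: Δl = 1.8/cos0.1° = 1.800 m; N'_1 = 22·cos0.1° − 4·1.800 = 14.8; c'Δl = 29.52; W sinα = 0.0
Slice 2: Δl = 2.2/cos5.8° = 2.211 m; N'_2 = 82·cos5.8° − 16·2.211 = 46.2; c'Δl = 36.27; W sinα = 8.3
Slice 3: Δl = 1.9/cos11.7° = 1.940 m; N'_3 = 113·cos11.7° − 15·1.940 = 81.5; c'Δl = 31.82; W sinα = 22.9
Slice 4: Δl = 3.1/cos19.1° = 3.281 m; N'_4 = 250·cos19.1° − 13·3.281 = 193.6; c'Δl = 53.80; W sinα = 81.8
Slice 5: Δl = 3.2/cos28.9° = 3.655 m; N'_5 = 245·cos28.9° − 36·3.655 = 82.9; c'Δl = 59.95; W sinα = 118.4
Slice 6: Δl = 2.3/cos38.3° = 2.931 m; N'_6 = 102·cos38.3° − 19·2.931 = 24.4; c'Δl = 48.06; W sinα = 63.2
Slice 7: Δl = 1.5/cos45.5° = 2.140 m; N'_7 = 21·cos45.5° − 3·2.140 = 8.3; c'Δl = 35.10; W sinα = 15.0
Σc'Δl = 294.5 kN/m; ΣN' = 451.7 kN/m; ΣW sinα = 309.6 kN/m
Resisting = 294.5 + 451.7·tan26.8° = 294.5 + 228.2 = 522.7 kN/m
FS = 522.7 / 309.6 = 1.688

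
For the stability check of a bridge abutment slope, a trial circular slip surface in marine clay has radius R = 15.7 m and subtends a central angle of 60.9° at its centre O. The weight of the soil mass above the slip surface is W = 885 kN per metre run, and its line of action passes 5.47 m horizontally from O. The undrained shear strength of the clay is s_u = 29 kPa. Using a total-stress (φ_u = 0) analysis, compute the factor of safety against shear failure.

Taking moments about the centre O, the resisting moment is provided by the undrained shear strength acting along the arc:
Arc length L_a = R·θ = 15.7·(60.9°·π/180) = 15.7·1.0629 = 16.69 m
M_R = s_u·L_a·R = 29·16.69·15.7 = 7597.9 kN·m/m
M_D = W·d = 885·5.47 = 4840.9 kN·m/m
FS = M_R / M_D = 7597.9 / 4840.9 = 1.570

FS = 1.57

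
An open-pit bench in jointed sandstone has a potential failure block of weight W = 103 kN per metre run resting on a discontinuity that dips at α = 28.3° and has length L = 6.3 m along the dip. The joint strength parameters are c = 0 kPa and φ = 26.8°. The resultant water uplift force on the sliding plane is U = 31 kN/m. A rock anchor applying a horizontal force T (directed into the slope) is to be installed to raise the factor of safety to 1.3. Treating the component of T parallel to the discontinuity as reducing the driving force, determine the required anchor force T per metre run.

T = 24 kN/m

Resolving forces along and normal to the sliding plane, with the horizontal anchor force T adding T·sinα to the effective normal force and T·cosα acting up the plane against the driving force:
FS = [cL + (W cosα − U + T sinα) tanφ] / [W sinα − T cosα]
Without the anchor: N' = 59.7 kN/m, driving T_d = 48.8 kN/m, resisting R = 0·6.3 + 59.7·tan26.8° = 30.2 kN/m, FS = 0.62.
Setting FS = 1.3 and solving for T:
1.3·(48.8 − T cos28.3°) = 30.2 + T sin28.3°·tan26.8°
T·(sin28.3°·tan26.8° + 1.3·cos28.3°) = 1.3·48.8 − 30.2
T·(0.4741·0.5051 + 1.3·0.8805) = 63.5 − 30.2 = 33.3
T·1.3841 = 33.3
T = 24.1 kN/m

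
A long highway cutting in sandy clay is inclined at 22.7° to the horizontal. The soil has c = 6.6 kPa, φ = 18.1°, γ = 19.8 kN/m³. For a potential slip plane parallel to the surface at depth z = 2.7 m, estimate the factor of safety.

For an infinite slope with a slip plane parallel to the surface (no pore pressure): FS = [c + γz cos²β tanφ] / [γz sinβ cosβ].
γz = 19.8·2.7 = 53.46 kN/m²
Numerator = 6.6 + 53.46·cos²22.7°·tan18.1° = 6.6 + 53.46·0.8511·0.3269 = 21.471 kPa
Denominator = 53.46·sin22.7°·cos22.7° = 53.46·0.3859·0.9225 = 19.032 kPa
FS = 21.471 / 19.032 = 1.128

FS = 1.13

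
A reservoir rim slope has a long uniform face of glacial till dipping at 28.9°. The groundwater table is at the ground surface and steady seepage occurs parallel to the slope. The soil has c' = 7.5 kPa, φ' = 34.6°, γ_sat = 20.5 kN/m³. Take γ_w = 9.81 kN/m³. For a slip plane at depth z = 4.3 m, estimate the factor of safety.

With seepage parallel to the slope and the water table at the surface, the effective normal stress on the slip plane uses the buoyant unit weight γ' = γ_sat − γ_w while the driving shear stress uses γ_sat:
FS = [c' + γ' z cos²β tanφ'] / [γ_sat z sinβ cosβ]
γ' = 20.5 − 9.81 = 10.69 kN/m³
Numerator = 7.5 + 10.69·4.3·cos²28.9°·tan34.6° = 7.5 + 10.69·4.3·0.7664·0.6899 = 31.804 kPa
Denominator = 20.5·4.3·sin28.9°·cos28.9° = 20.5·4.3·0.4833·0.8755 = 37.296 kPa
FS = 31.804 / 37.296 = 0.853

FS = 0.85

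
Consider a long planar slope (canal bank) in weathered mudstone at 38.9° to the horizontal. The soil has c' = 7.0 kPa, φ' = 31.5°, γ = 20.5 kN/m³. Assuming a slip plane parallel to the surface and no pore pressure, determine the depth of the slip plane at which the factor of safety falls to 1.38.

z = 1.13 m

Setting FS = 1.38 in FS = [c' + γz cos²β tanφ'] / [γz sinβ cosβ] and solving for z:
z = c' / [γ cosβ (FS·sinβ − cosβ·tanφ')]
  = 7.0 / [20.5·cos38.9°·(1.38·sin38.9° − cos38.9°·tan31.5°)]
  = 7.0 / [20.5·0.7782·(1.38·0.6280 − 0.7782·0.6128)]
  = 7.0 / 6.2170 = 1.126 m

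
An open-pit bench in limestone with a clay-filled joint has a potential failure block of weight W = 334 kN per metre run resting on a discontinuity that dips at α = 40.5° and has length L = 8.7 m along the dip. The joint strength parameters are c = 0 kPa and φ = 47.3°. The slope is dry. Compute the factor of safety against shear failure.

Resolving the block weight along and normal to the plane and applying the Mohr–Coulomb strength on the joint:
N' = W cosα = 334·cos40.5° = 254.0 kN/m
Driving force T = W sinα = 334·sin40.5° = 216.9 kN/m
Resisting force R = c·L + N'·tanφ = 0·8.7 + 254.0·tan47.3° = 0.0 + 275.2 = 275.2 kN/m
FS = R / T = 275.2 / 216.9 = 1.269

FS = 1.27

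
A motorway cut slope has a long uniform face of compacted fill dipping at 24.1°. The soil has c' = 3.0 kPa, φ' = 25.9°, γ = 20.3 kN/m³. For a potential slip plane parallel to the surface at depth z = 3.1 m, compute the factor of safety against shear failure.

For an infinite slope with a slip plane parallel to the surface (no pore pressure): FS = [c' + γz cos²β tanφ'] / [γz sinβ cosβ].
γz = 20.3·3.1 = 62.93 kN/m²
Numerator = 3.0 + 62.93·cos²24.1°·tan25.9° = 3.0 + 62.93·0.8333·0.4856 = 28.462 kPa
Denominator = 62.93·sin24.1°·cos24.1° = 62.93·0.4083·0.9128 = 23.456 kPa
FS = 28.462 / 23.456 = 1.213

FS = 1.21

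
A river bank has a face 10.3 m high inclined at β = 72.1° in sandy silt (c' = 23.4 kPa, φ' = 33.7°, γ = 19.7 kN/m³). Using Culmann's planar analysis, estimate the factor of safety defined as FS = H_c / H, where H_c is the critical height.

H_c = (4c'/γ) · sinβ cosφ' / [1 − cos(β − φ')]
    = (4·23.4/19.7) · sin72.1°·cos33.7° / [1 − cos38.4°]
    = 4.751 · 0.7917 / 0.2163 = 17.39 m
FS = H_c / H = 17.39 / 10.3 = 1.688

FS = 1.69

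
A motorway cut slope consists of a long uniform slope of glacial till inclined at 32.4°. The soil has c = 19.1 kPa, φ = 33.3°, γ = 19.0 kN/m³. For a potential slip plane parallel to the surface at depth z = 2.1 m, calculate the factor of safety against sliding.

FS = 2.09

For an infinite slope with a slip plane parallel to the surface (no pore pressure): FS = [c + γz cos²β tanφ] / [γz sinβ cosβ].
γz = 19.0·2.1 = 39.90 kN/m²
Numerator = 19.1 + 39.90·cos²32.4°·tan33.3° = 19.1 + 39.90·0.7129·0.6569 = 37.784 kPa
Denominator = 39.90·sin32.4°·cos32.4° = 39.90·0.5358·0.8443 = 18.051 kPa
FS = 37.784 / 18.051 = 2.093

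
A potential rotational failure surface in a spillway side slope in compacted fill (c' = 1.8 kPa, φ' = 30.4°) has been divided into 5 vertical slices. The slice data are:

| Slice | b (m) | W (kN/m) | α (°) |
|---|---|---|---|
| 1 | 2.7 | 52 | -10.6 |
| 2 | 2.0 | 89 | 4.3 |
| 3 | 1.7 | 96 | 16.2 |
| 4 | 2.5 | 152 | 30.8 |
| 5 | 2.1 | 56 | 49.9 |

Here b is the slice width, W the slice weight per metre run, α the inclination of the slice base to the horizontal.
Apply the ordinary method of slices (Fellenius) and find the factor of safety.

Ordinary method of slices: FS = Σ[c'·Δl_i + (W_i cosα_i)·tanφ'] / Σ W_i sinα_i, with Δl_i = b_i / cosα_i.
Slice 1: Δl = 2.7/cos(-10.6°) = 2.747 m; N'_1 = 52·cos(-10.6°) = 51.1; c'Δl = 4.94; W sinα = -9.6
Slice 2: Δl = 2.0/cos4.3° = 2.006 m; N'_2 = 89·cos4.3° = 88.7; c'Δl = 3.61; W sinα = 6.7
Slice 3: Δl = 1.7/cos16.2° = 1.770 m; N'_3 = 96·cos16.2° = 92.2; c'Δl = 3.19; W sinα = 26.8
Slice 4: Δl = 2.5/cos30.8° = 2.910 m; N'_4 = 152·cos30.8° = 130.6; c'Δl = 5.24; W sinα = 77.8
Slice 5: Δl = 2.1/cos49.9° = 3.260 m; N'_5 = 56·cos49.9° = 36.1; c'Δl = 5.87; W sinα = 42.8
Σc'Δl = 22.8 kN/m; ΣN' = 398.7 kN/m; ΣW sinα = 144.6 kN/m
Resisting = 22.8 + 398.7·tan30.4° = 22.8 + 233.9 = 256.8 kN/m
FS = 256.8 / 144.6 = 1.776

FS = 1.78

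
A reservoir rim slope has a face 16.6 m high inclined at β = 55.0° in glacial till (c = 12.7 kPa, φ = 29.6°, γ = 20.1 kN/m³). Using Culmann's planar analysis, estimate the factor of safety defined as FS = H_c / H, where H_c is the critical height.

FS = 1.12

H_c = (4c/γ) · sinβ cosφ / [1 − cos(β − φ)]
    = (4·12.7/20.1) · sin55.0°·cos29.6° / [1 − cos25.4°]
    = 2.527 · 0.7122 / 0.0967 = 18.62 m
FS = H_c / H = 18.62 / 16.6 = 1.122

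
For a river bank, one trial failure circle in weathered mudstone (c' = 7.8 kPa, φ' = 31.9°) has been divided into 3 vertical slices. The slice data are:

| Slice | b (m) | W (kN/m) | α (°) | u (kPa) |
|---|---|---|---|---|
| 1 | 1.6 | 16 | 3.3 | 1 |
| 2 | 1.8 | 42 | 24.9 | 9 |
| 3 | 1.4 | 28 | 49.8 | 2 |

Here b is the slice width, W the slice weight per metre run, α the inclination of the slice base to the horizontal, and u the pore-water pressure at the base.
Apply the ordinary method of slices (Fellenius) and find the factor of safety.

FS = 1.88

Ordinary method of slices: FS = Σ[c'·Δl_i + (W_i cosα_i − u_i·Δl_i)·tanφ'] / Σ W_i sinα_i, with Δl_i = b_i / cosα_i.
Slice 1: Δl = 1.6/cos3.3° = 1.603 m; N'_1 = 16·cos3.3° − 1·1.603 = 14.4; c'Δl = 12.50; W sinα = 0.9
Slice 2: Δl = 1.8/cos24.9° = 1.984 m; N'_2 = 42·cos24.9° − 9·1.984 = 20.2; c'Δl = 15.48; W sinα = 17.7
Slice 3: Δl = 1.4/cos49.8° = 2.169 m; N'_3 = 28·cos49.8° − 2·2.169 = 13.7; c'Δl = 16.92; W sinα = 21.4
Σc'Δl = 44.9 kN/m; ΣN' = 48.3 kN/m; ΣW sinα = 40.0 kN/m
Resisting = 44.9 + 48.3·tan31.9° = 44.9 + 30.1 = 75.0 kN/m
FS = 75.0 / 40.0 = 1.875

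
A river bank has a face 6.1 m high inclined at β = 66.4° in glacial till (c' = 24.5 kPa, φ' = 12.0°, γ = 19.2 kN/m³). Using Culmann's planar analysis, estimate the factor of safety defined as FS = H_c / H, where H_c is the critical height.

FS = 1.79

H_c = (4c'/γ) · sinβ cosφ' / [1 − cos(β − φ')]
    = (4·24.5/19.2) · sin66.4°·cos12.0° / [1 − cos54.4°]
    = 5.104 · 0.8963 / 0.4179 = 10.95 m
FS = H_c / H = 10.95 / 6.1 = 1.795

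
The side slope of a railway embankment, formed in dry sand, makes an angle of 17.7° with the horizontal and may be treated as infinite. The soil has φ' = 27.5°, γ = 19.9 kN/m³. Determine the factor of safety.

FS = 1.63

For a dry cohesionless infinite slope the factor of safety is FS = tanφ' / tanβ.
FS = tan27.5° / tan17.7° = 0.5206 / 0.3191 = 1.631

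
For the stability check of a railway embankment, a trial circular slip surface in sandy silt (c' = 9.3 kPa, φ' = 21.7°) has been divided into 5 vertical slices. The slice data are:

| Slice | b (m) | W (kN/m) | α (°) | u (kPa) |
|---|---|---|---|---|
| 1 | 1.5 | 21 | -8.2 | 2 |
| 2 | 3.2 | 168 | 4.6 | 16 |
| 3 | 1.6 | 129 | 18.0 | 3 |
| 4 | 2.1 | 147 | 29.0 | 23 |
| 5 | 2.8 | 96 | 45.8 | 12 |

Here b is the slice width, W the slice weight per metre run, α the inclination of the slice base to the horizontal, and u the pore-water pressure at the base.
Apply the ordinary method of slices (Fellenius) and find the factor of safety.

FS = 1.34

Ordinary method of slices: FS = Σ[c'·Δl_i + (W_i cosα_i − u_i·Δl_i)·tanφ'] / Σ W_i sinα_i, with Δl_i = b_i / cosα_i.
Slice 1: Δl = 1.5/cos(-8.2°) = 1.515 m; N'_1 = 21·cos(-8.2°) − 2·1.515 = 17.8; c'Δl = 14.09; W sinα = -3.0
Slice 2: Δl = 3.2/cos4.6° = 3.210 m; N'_2 = 168·cos4.6° − 16·3.210 = 116.1; c'Δl = 29.86; W sinα = 13.5
Slice 3: Δl = 1.6/cos18.0° = 1.682 m; N'_3 = 129·cos18.0° − 3·1.682 = 117.6; c'Δl = 15.65; W sinα = 39.9
Slice 4: Δl = 2.1/cos29.0° = 2.401 m; N'_4 = 147·cos29.0° − 23·2.401 = 73.3; c'Δl = 22.33; W sinα = 71.3
Slice 5: Δl = 2.8/cos45.8° = 4.016 m; N'_5 = 96·cos45.8° − 12·4.016 = 18.7; c'Δl = 37.35; W sinα = 68.8
Σc'Δl = 119.3 kN/m; ΣN' = 343.6 kN/m; ΣW sinα = 190.4 kN/m
Resisting = 119.3 + 343.6·tan21.7° = 119.3 + 136.7 = 256.0 kN/m
FS = 256.0 / 190.4 = 1.344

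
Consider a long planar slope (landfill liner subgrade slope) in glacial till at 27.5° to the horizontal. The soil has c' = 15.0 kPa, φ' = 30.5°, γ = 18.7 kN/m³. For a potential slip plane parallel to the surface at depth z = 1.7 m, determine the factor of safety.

FS = 2.28

For an infinite slope with a slip plane parallel to the surface (no pore pressure): FS = [c' + γz cos²β tanφ'] / [γz sinβ cosβ].
γz = 18.7·1.7 = 31.79 kN/m²
Numerator = 15.0 + 31.79·cos²27.5°·tan30.5° = 15.0 + 31.79·0.7868·0.5890 = 29.733 kPa
Denominator = 31.79·sin27.5°·cos27.5° = 31.79·0.4617·0.8870 = 13.020 kPa
FS = 29.733 / 13.020 = 2.284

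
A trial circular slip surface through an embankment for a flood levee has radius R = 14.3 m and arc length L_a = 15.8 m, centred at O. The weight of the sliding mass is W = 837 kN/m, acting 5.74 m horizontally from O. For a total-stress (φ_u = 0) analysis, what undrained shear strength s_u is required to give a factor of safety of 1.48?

s_u = 31.5 kPa

FS = s_u·L_a·R / (W·d), so s_u = FS·W·d / (L_a·R).
s_u = 1.48·837·5.74 / (15.80·14.3) = 7110.5 / 225.94 = 31.47 kPa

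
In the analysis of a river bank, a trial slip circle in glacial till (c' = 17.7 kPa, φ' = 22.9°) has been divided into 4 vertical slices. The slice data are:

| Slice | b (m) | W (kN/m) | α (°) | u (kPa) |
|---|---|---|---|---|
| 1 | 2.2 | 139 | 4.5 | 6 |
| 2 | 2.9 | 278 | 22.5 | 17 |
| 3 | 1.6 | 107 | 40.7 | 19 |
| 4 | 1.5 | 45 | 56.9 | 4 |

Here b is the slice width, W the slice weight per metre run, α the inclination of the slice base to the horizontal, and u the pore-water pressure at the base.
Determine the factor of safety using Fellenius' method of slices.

FS = 1.52

Ordinary method of slices: FS = Σ[c'·Δl_i + (W_i cosα_i − u_i·Δl_i)·tanφ'] / Σ W_i sinα_i, with Δl_i = b_i / cosα_i.
Slice 1: Δl = 2.2/cos4.5° = 2.207 m; N'_1 = 139·cos4.5° − 6·2.207 = 125.3; c'Δl = 39.06; W sinα = 10.9
Slice 2: Δl = 2.9/cos22.5° = 3.139 m; N'_2 = 278·cos22.5° − 17·3.139 = 203.5; c'Δl = 55.56; W sinα = 106.4
Slice 3: Δl = 1.6/cos40.7° = 2.110 m; N'_3 = 107·cos40.7° − 19·2.110 = 41.0; c'Δl = 37.35; W sinα = 69.8
Slice 4: Δl = 1.5/cos56.9° = 2.747 m; N'_4 = 45·cos56.9° − 4·2.747 = 13.6; c'Δl = 48.62; W sinα = 37.7
Σc'Δl = 180.6 kN/m; ΣN' = 383.4 kN/m; ΣW sinα = 224.8 kN/m
Resisting = 180.6 + 383.4·tan22.9° = 180.6 + 162.0 = 342.6 kN/m
FS = 342.6 / 224.8 = 1.524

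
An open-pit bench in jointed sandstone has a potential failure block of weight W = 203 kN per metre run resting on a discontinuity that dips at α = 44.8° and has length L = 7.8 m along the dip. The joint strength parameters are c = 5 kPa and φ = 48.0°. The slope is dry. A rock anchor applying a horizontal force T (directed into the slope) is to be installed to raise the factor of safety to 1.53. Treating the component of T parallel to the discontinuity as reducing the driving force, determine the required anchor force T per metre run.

Resolving forces along and normal to the sliding plane, with the horizontal anchor force T adding T·sinα to the effective normal force and T·cosα acting up the plane against the driving force:
FS = [cL + (W cosα + T sinα) tanφ] / [W sinα − T cosα]
Without the anchor: N' = 144.0 kN/m, driving T_d = 143.0 kN/m, resisting R = 5·7.8 + 144.0·tan48.0° = 199.0 kN/m, FS = 1.39.
Setting FS = 1.53 and solving for T:
1.53·(143.0 − T cos44.8°) = 199.0 + T sin44.8°·tan48.0°
T·(sin44.8°·tan48.0° + 1.53·cos44.8°) = 1.53·143.0 − 199.0
T·(0.7046·1.1106 + 1.53·0.7096) = 218.9 − 199.0 = 19.9
T·1.8682 = 19.9
T = 10.6 kN/m

T = 11 kN/m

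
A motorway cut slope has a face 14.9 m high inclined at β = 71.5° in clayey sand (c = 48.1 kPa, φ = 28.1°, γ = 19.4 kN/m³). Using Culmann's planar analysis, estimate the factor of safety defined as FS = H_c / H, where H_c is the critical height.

H_c = (4c/γ) · sinβ cosφ / [1 − cos(β − φ)]
    = (4·48.1/19.4) · sin71.5°·cos28.1° / [1 − cos43.4°]
    = 9.918 · 0.8365 / 0.2734 = 30.34 m
FS = H_c / H = 30.34 / 14.9 = 2.036

FS = 2.04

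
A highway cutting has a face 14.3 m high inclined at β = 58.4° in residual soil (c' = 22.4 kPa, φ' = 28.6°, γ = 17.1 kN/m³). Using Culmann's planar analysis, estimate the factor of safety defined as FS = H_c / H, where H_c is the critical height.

FS = 2.07

H_c = (4c'/γ) · sinβ cosφ' / [1 − cos(β − φ')]
    = (4·22.4/17.1) · sin58.4°·cos28.6° / [1 − cos29.8°]
    = 5.240 · 0.7478 / 0.1322 = 29.63 m
FS = H_c / H = 29.63 / 14.3 = 2.072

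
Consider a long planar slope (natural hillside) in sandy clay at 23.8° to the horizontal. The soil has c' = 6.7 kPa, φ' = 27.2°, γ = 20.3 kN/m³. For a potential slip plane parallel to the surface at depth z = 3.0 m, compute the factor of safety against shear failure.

For an infinite slope with a slip plane parallel to the surface (no pore pressure): FS = [c' + γz cos²β tanφ'] / [γz sinβ cosβ].
γz = 20.3·3.0 = 60.90 kN/m²
Numerator = 6.7 + 60.90·cos²23.8°·tan27.2° = 6.7 + 60.90·0.8372·0.5139 = 32.901 kPa
Denominator = 60.90·sin23.8°·cos23.8° = 60.90·0.4035·0.9150 = 22.486 kPa
FS = 32.901 / 22.486 = 1.463

FS = 1.46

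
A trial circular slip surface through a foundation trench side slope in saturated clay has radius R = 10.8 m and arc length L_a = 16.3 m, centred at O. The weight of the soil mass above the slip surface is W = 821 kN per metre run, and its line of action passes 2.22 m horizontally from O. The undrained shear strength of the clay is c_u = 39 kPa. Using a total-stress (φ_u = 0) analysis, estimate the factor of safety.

Taking moments about the centre O, the resisting moment is provided by the undrained shear strength acting along the arc:
M_R = c_u·L_a·R = 39·16.30·10.8 = 6865.6 kN·m/m
M_D = W·d = 821·2.22 = 1822.6 kN·m/m
FS = M_R / M_D = 6865.6 / 1822.6 = 3.767

FS = 3.77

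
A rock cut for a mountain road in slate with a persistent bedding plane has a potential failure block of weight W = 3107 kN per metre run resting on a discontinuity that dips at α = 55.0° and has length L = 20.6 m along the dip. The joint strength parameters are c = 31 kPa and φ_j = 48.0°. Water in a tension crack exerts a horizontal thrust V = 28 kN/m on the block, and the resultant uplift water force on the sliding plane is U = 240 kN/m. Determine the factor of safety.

Resolving the block weight along and normal to the plane and applying the Mohr–Coulomb strength on the joint:
N' = W cosα − U − V sinα = 3107·cos55.0° − 240 − 28·sin55.0° = 1519.2 kN/m
Driving force T = W sinα + V cosα = 3107·sin55.0° + 28·cos55.0° = 2561.2 kN/m
Resisting force R = c·L + N'·tanφ_j = 31·20.6 + 1519.2·tan48.0° = 638.6 + 1687.2 = 2325.8 kN/m
FS = R / T = 2325.8 / 2561.2 = 0.908

FS = 0.91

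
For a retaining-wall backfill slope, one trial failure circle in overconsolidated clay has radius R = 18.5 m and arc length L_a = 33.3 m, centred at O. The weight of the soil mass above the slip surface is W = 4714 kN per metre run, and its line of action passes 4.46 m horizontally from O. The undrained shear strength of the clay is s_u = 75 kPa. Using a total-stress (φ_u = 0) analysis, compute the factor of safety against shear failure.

Taking moments about the centre O, the resisting moment is provided by the undrained shear strength acting along the arc:
M_R = s_u·L_a·R = 75·33.30·18.5 = 46203.8 kN·m/m
M_D = W·d = 4714·4.46 = 21024.4 kN·m/m
FS = M_R / M_D = 46203.8 / 21024.4 = 2.198

FS = 2.20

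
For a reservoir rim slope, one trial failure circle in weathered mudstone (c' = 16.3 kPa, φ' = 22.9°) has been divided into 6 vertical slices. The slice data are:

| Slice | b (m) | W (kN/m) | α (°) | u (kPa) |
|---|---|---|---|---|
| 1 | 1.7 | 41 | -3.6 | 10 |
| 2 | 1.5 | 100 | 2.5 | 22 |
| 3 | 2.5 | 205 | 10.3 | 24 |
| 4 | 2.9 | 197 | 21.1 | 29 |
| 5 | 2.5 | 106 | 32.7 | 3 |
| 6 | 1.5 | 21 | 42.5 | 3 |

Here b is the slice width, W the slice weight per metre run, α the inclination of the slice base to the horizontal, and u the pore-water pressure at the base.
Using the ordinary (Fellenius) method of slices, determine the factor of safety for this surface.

Ordinary method of slices: FS = Σ[c'·Δl_i + (W_i cosα_i − u_i·Δl_i)·tanφ'] / Σ W_i sinα_i, with Δl_i = b_i / cosα_i.
Slice 1: Δl = 1.7/cos(-3.6°) = 1.703 m; N'_1 = 41·cos(-3.6°) − 10·1.703 = 23.9; c'Δl = 27.76; W sinα = -2.6
Slice 2: Δl = 1.5/cos2.5° = 1.501 m; N'_2 = 100·cos2.5° − 22·1.501 = 66.9; c'Δl = 24.47; W sinα = 4.4
Slice 3: Δl = 2.5/cos10.3° = 2.541 m; N'_3 = 205·cos10.3° − 24·2.541 = 140.7; c'Δl = 41.42; W sinα = 36.7
Slice 4: Δl = 2.9/cos21.1° = 3.108 m; N'_4 = 197·cos21.1° − 29·3.108 = 93.6; c'Δl = 50.67; W sinα = 70.9
Slice 5: Δl = 2.5/cos32.7° = 2.971 m; N'_5 = 106·cos32.7° − 3·2.971 = 80.3; c'Δl = 48.42; W sinα = 57.3
Slice 6: Δl = 1.5/cos42.5° = 2.035 m; N'_6 = 21·cos42.5° − 3·2.035 = 9.4; c'Δl = 33.16; W sinα = 14.2
Σc'Δl = 225.9 kN/m; ΣN' = 414.8 kN/m; ΣW sinα = 180.8 kN/m
Resisting = 225.9 + 414.8·tan22.9° = 225.9 + 175.2 = 401.1 kN/m
FS = 401.1 / 180.8 = 2.218

FS = 2.22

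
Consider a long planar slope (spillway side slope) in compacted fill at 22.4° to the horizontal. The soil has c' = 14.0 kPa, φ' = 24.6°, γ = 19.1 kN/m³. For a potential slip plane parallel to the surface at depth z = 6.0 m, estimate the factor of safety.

FS = 1.46

For an infinite slope with a slip plane parallel to the surface (no pore pressure): FS = [c' + γz cos²β tanφ'] / [γz sinβ cosβ].
γz = 19.1·6.0 = 114.60 kN/m²
Numerator = 14.0 + 114.60·cos²22.4°·tan24.6° = 14.0 + 114.60·0.8548·0.4578 = 58.849 kPa
Denominator = 114.60·sin22.4°·cos22.4° = 114.60·0.3811·0.9245 = 40.376 kPa
FS = 58.849 / 40.376 = 1.458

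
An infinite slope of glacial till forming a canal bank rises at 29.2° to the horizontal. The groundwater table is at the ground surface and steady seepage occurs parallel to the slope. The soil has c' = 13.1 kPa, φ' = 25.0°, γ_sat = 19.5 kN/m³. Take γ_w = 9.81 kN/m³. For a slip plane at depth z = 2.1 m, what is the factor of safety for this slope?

FS = 1.17

With seepage parallel to the slope and the water table at the surface, the effective normal stress on the slip plane uses the buoyant unit weight γ' = γ_sat − γ_w while the driving shear stress uses γ_sat:
FS = [c' + γ' z cos²β tanφ'] / [γ_sat z sinβ cosβ]
γ' = 19.5 − 9.81 = 9.69 kN/m³
Numerator = 13.1 + 9.69·2.1·cos²29.2°·tan25.0° = 13.1 + 9.69·2.1·0.7620·0.4663 = 20.330 kPa
Denominator = 19.5·2.1·sin29.2°·cos29.2° = 19.5·2.1·0.4879·0.8729 = 17.439 kPa
FS = 20.330 / 17.439 = 1.166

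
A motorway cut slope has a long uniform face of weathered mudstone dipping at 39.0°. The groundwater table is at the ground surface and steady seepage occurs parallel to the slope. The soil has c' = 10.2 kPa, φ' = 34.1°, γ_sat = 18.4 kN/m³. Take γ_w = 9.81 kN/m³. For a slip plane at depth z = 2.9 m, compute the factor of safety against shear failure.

With seepage parallel to the slope and the water table at the surface, the effective normal stress on the slip plane uses the buoyant unit weight γ' = γ_sat − γ_w while the driving shear stress uses γ_sat:
FS = [c' + γ' z cos²β tanφ'] / [γ_sat z sinβ cosβ]
γ' = 18.4 − 9.81 = 8.59 kN/m³
Numerator = 10.2 + 8.59·2.9·cos²39.0°·tan34.1° = 10.2 + 8.59·2.9·0.6040·0.6771 = 20.386 kPa
Denominator = 18.4·2.9·sin39.0°·cos39.0° = 18.4·2.9·0.6293·0.7771 = 26.097 kPa
FS = 20.386 / 26.097 = 0.781

FS = 0.78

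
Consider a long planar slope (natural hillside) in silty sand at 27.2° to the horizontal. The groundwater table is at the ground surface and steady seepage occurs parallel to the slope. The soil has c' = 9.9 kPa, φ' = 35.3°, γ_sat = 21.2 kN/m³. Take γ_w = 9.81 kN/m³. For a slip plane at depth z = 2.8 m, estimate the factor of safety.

With seepage parallel to the slope and the water table at the surface, the effective normal stress on the slip plane uses the buoyant unit weight γ' = γ_sat − γ_w while the driving shear stress uses γ_sat:
FS = [c' + γ' z cos²β tanφ'] / [γ_sat z sinβ cosβ]
γ' = 21.2 − 9.81 = 11.39 kN/m³
Numerator = 9.9 + 11.39·2.8·cos²27.2°·tan35.3° = 9.9 + 11.39·2.8·0.7911·0.7080 = 27.763 kPa
Denominator = 21.2·2.8·sin27.2°·cos27.2° = 21.2·2.8·0.4571·0.8894 = 24.133 kPa
FS = 27.763 / 24.133 = 1.150

FS = 1.15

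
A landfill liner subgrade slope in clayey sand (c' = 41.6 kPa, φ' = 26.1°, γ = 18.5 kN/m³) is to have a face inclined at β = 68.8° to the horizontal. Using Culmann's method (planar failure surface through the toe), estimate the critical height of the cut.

H_c = 28.41 m

Culmann's analysis gives the critical failure plane at α_cr = (β + φ')/2 = (68.8 + 26.1)/2 = 47.5°, and the critical height
H_c = (4c'/γ) · sinβ cosφ' / [1 − cos(β − φ')]
    = (4·41.6/18.5) · sin68.8°·cos26.1° / [1 − cos(42.7°)]
    = 8.995 · 0.9323·0.8980 / [1 − 0.7349]
    = 8.995 · 0.8373 / 0.2651
    = 28.41 m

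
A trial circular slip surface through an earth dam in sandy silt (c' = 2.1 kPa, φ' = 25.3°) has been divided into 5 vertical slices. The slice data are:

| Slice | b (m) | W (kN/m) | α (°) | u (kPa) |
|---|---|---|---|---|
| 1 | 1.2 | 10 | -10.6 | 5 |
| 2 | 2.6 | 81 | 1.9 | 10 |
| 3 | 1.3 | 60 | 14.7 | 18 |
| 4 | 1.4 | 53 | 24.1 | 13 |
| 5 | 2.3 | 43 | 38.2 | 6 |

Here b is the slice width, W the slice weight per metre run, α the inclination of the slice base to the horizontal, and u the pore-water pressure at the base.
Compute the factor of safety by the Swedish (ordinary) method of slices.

Ordinary method of slices: FS = Σ[c'·Δl_i + (W_i cosα_i − u_i·Δl_i)·tanφ'] / Σ W_i sinα_i, with Δl_i = b_i / cosα_i.
Slice 1: Δl = 1.2/cos(-10.6°) = 1.221 m; N'_1 = 10·cos(-10.6°) − 5·1.221 = 3.7; c'Δl = 2.56; W sinα = -1.8
Slice 2: Δl = 2.6/cos1.9° = 2.601 m; N'_2 = 81·cos1.9° − 10·2.601 = 54.9; c'Δl = 5.46; W sinα = 2.7
Slice 3: Δl = 1.3/cos14.7° = 1.344 m; N'_3 = 60·cos14.7° − 18·1.344 = 33.8; c'Δl = 2.82; W sinα = 15.2
Slice 4: Δl = 1.4/cos24.1° = 1.534 m; N'_4 = 53·cos24.1° − 13·1.534 = 28.4; c'Δl = 3.22; W sinα = 21.6
Slice 5: Δl = 2.3/cos38.2° = 2.927 m; N'_5 = 43·cos38.2° − 6·2.927 = 16.2; c'Δl = 6.15; W sinα = 26.6
Σc'Δl = 20.2 kN/m; ΣN' = 137.2 kN/m; ΣW sinα = 64.3 kN/m
Resisting = 20.2 + 137.2·tan25.3° = 20.2 + 64.8 = 85.1 kN/m
FS = 85.1 / 64.3 = 1.323

FS = 1.32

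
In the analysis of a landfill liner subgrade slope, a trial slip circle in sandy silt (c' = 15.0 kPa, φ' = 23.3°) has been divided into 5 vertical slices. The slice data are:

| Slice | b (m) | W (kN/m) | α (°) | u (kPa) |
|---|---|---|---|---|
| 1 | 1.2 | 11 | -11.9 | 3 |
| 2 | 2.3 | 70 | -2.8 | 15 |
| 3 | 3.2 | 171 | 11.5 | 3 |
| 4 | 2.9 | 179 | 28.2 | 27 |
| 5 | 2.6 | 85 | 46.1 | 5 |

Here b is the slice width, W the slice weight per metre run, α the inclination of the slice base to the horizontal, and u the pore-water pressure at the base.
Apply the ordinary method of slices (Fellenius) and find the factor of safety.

Ordinary method of slices: FS = Σ[c'·Δl_i + (W_i cosα_i − u_i·Δl_i)·tanφ'] / Σ W_i sinα_i, with Δl_i = b_i / cosα_i.
Slice 1: Δl = 1.2/cos(-11.9°) = 1.226 m; N'_1 = 11·cos(-11.9°) − 3·1.226 = 7.1; c'Δl = 18.40; W sinα = -2.3
Slice 2: Δl = 2.3/cos(-2.8°) = 2.303 m; N'_2 = 70·cos(-2.8°) − 15·2.303 = 35.4; c'Δl = 34.54; W sinα = -3.4
Slice 3: Δl = 3.2/cos11.5° = 3.266 m; N'_3 = 171·cos11.5° − 3·3.266 = 157.8; c'Δl = 48.98; W sinα = 34.1
Slice 4: Δl = 2.9/cos28.2° = 3.291 m; N'_4 = 179·cos28.2° − 27·3.291 = 68.9; c'Δl = 49.36; W sinα = 84.6
Slice 5: Δl = 2.6/cos46.1° = 3.750 m; N'_5 = 85·cos46.1° − 5·3.750 = 40.2; c'Δl = 56.24; W sinα = 61.2
Σc'Δl = 207.5 kN/m; ΣN' = 309.3 kN/m; ΣW sinα = 174.2 kN/m
Resisting = 207.5 + 309.3·tan23.3° = 207.5 + 133.2 = 340.7 kN/m
FS = 340.7 / 174.2 = 1.956

FS = 1.96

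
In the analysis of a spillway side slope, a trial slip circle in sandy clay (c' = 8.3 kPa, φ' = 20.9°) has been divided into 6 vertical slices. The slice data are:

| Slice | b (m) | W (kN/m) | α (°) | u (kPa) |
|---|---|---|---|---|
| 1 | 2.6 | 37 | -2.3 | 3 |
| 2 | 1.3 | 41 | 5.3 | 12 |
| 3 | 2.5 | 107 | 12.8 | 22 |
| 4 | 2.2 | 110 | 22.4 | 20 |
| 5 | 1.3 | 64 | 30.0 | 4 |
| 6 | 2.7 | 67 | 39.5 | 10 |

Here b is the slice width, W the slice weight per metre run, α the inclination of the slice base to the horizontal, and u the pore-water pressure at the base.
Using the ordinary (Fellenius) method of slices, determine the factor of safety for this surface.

FS = 1.40

Ordinary method of slices: FS = Σ[c'·Δl_i + (W_i cosα_i − u_i·Δl_i)·tanφ'] / Σ W_i sinα_i, with Δl_i = b_i / cosα_i.
Slice 1: Δl = 2.6/cos(-2.3°) = 2.602 m; N'_1 = 37·cos(-2.3°) − 3·2.602 = 29.2; c'Δl = 21.60; W sinα = -1.5
Slice 2: Δl = 1.3/cos5.3° = 1.306 m; N'_2 = 41·cos5.3° − 12·1.306 = 25.2; c'Δl = 10.84; W sinα = 3.8
Slice 3: Δl = 2.5/cos12.8° = 2.564 m; N'_3 = 107·cos12.8° − 22·2.564 = 47.9; c'Δl = 21.28; W sinα = 23.7
Slice 4: Δl = 2.2/cos22.4° = 2.380 m; N'_4 = 110·cos22.4° − 20·2.380 = 54.1; c'Δl = 19.75; W sinα = 41.9
Slice 5: Δl = 1.3/cos30.0° = 1.501 m; N'_5 = 64·cos30.0° − 4·1.501 = 49.4; c'Δl = 12.46; W sinα = 32.0
Slice 6: Δl = 2.7/cos39.5° = 3.499 m; N'_6 = 67·cos39.5° − 10·3.499 = 16.7; c'Δl = 29.04; W sinα = 42.6
Σc'Δl = 115.0 kN/m; ΣN' = 222.5 kN/m; ΣW sinα = 142.5 kN/m
Resisting = 115.0 + 222.5·tan20.9° = 115.0 + 85.0 = 199.9 kN/m
FS = 199.9 / 142.5 = 1.403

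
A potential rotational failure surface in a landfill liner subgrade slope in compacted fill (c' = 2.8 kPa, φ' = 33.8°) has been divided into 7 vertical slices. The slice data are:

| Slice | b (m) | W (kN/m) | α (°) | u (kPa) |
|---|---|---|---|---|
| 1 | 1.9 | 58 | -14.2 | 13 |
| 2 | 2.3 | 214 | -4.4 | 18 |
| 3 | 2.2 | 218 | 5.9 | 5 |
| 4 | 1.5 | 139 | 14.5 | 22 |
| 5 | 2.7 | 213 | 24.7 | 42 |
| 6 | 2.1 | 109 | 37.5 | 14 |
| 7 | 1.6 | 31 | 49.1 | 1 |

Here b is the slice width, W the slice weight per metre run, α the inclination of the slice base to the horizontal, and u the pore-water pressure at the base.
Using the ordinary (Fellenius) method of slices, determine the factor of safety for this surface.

FS = 2.32

Ordinary method of slices: FS = Σ[c'·Δl_i + (W_i cosα_i − u_i·Δl_i)·tanφ'] / Σ W_i sinα_i, with Δl_i = b_i / cosα_i.
Slice 1: Δl = 1.9/cos(-14.2°) = 1.960 m; N'_1 = 58·cos(-14.2°) − 13·1.960 = 30.7; c'Δl = 5.49; W sinα = -14.2
Slice 2: Δl = 2.3/cos(-4.4°) = 2.307 m; N'_2 = 214·cos(-4.4°) − 18·2.307 = 171.8; c'Δl = 6.46; W sinα = -16.4
Slice 3: Δl = 2.2/cos5.9° = 2.212 m; N'_3 = 218·cos5.9° − 5·2.212 = 205.8; c'Δl = 6.19; W sinα = 22.4
Slice 4: Δl = 1.5/cos14.5° = 1.549 m; N'_4 = 139·cos14.5° − 22·1.549 = 100.5; c'Δl = 4.34; W sinα = 34.8
Slice 5: Δl = 2.7/cos24.7° = 2.972 m; N'_5 = 213·cos24.7° − 42·2.972 = 68.7; c'Δl = 8.32; W sinα = 89.0
Slice 6: Δl = 2.1/cos37.5° = 2.647 m; N'_6 = 109·cos37.5° − 14·2.647 = 49.4; c'Δl = 7.41; W sinα = 66.4
Slice 7: Δl = 1.6/cos49.1° = 2.444 m; N'_7 = 31·cos49.1° − 1·2.444 = 17.9; c'Δl = 6.84; W sinα = 23.4
Σc'Δl = 45.1 kN/m; ΣN' = 644.8 kN/m; ΣW sinα = 205.4 kN/m
Resisting = 45.1 + 644.8·tan33.8° = 45.1 + 431.7 = 476.7 kN/m
FS = 476.7 / 205.4 = 2.321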